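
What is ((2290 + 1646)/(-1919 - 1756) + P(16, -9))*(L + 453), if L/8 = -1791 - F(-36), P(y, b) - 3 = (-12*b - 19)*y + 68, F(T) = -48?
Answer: -24689379933/1225 ≈ -2.0155e+7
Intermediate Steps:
P(y, b) = 71 + y*(-19 - 12*b) (P(y, b) = 3 + ((-12*b - 19)*y + 68) = 3 + ((-19 - 12*b)*y + 68) = 3 + (y*(-19 - 12*b) + 68) = 3 + (68 + y*(-19 - 12*b)) = 71 + y*(-19 - 12*b))
L = -13944 (L = 8*(-1791 - 1*(-48)) = 8*(-1791 + 48) = 8*(-1743) = -13944)
((2290 + 1646)/(-1919 - 1756) + P(16, -9))*(L + 453) = ((2290 + 1646)/(-1919 - 1756) + (71 - 19*16 - 12*(-9)*16))*(-13944 + 453) = (3936/(-3675) + (71 - 304 + 1728))*(-13491) = (3936*(-1/3675) + 1495)*(-13491) = (-1312/1225 + 1495)*(-13491) = (1830063/1225)*(-13491) = -24689379933/1225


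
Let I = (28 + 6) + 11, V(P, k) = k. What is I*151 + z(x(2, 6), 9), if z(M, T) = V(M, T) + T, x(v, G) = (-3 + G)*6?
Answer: 6813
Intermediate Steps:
x(v, G) = -18 + 6*G
I = 45 (I = 34 + 11 = 45)
z(M, T) = 2*T (z(M, T) = T + T = 2*T)
I*151 + z(x(2, 6), 9) = 45*151 + 2*9 = 6795 + 18 = 6813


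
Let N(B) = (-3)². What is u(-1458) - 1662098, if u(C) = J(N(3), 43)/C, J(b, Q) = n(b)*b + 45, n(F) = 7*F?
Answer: -134629972/81 ≈ -1.6621e+6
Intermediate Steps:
N(B) = 9
J(b, Q) = 45 + 7*b² (J(b, Q) = (7*b)*b + 45 = 7*b² + 45 = 45 + 7*b²)
u(C) = 612/C (u(C) = (45 + 7*9²)/C = (45 + 7*81)/C = (45 + 567)/C = 612/C)
u(-1458) - 1662098 = 612/(-1458) - 1662098 = 612*(-1/1458) - 1662098 = -34/81 - 1662098 = -134629972/81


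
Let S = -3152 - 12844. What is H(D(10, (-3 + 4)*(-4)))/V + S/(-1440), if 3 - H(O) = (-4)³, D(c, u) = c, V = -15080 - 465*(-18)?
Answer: 893639/80520 ≈ 11.098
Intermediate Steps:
S = -15996
V = -6710 (V = -15080 - 1*(-8370) = -15080 + 8370 = -6710)
H(O) = 67 (H(O) = 3 - 1*(-4)³ = 3 - 1*(-64) = 3 + 64 = 67)
H(D(10, (-3 + 4)*(-4)))/V + S/(-1440) = 67/(-6710) - 15996/(-1440) = 67*(-1/6710) - 15996*(-1/1440) = -67/6710 + 1333/120 = 893639/80520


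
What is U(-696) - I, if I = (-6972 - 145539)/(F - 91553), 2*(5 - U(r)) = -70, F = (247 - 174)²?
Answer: 3296449/86224 ≈ 38.231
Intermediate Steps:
F = 5329 (F = 73² = 5329)
U(r) = 40 (U(r) = 5 - ½*(-70) = 5 + 35 = 40)
I = 152511/86224 (I = (-6972 - 145539)/(5329 - 91553) = -152511/(-86224) = -152511*(-1/86224) = 152511/86224 ≈ 1.7688)
U(-696) - I = 40 - 1*152511/86224 = 40 - 152511/86224 = 3296449/86224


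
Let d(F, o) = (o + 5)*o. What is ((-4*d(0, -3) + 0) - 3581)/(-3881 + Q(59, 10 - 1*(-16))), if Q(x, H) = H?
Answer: 3557/3855 ≈ 0.92270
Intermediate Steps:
d(F, o) = o*(5 + o) (d(F, o) = (5 + o)*o = o*(5 + o))
((-4*d(0, -3) + 0) - 3581)/(-3881 + Q(59, 10 - 1*(-16))) = ((-(-12)*(5 - 3) + 0) - 3581)/(-3881 + (10 - 1*(-16))) = ((-(-12)*2 + 0) - 3581)/(-3881 + (10 + 16)) = ((-4*(-6) + 0) - 3581)/(-3881 + 26) = ((24 + 0) - 3581)/(-3855) = (24 - 3581)*(-1/3855) = -3557*(-1/3855) = 3557/3855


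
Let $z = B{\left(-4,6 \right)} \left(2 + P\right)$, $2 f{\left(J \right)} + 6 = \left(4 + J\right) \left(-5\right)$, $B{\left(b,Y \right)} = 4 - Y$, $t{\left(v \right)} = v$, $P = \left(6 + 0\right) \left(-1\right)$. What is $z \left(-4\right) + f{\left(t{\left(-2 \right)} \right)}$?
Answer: $-40$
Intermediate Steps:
$P = -6$ ($P = 6 \left(-1\right) = -6$)
$f{\left(J \right)} = -13 - \frac{5 J}{2}$ ($f{\left(J \right)} = -3 + \frac{\left(4 + J\right) \left(-5\right)}{2} = -3 + \frac{-20 - 5 J}{2} = -3 - \left(10 + \frac{5 J}{2}\right) = -13 - \frac{5 J}{2}$)
$z = 8$ ($z = \left(4 - 6\right) \left(2 - 6\right) = \left(4 - 6\right) \left(-4\right) = \left(-2\right) \left(-4\right) = 8$)
$z \left(-4\right) + f{\left(t{\left(-2 \right)} \right)} = 8 \left(-4\right) - 8 = -32 + \left(-13 + 5\right) = -32 - 8 = -40$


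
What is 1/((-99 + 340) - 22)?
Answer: 1/219 ≈ 0.0045662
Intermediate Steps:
1/((-99 + 340) - 22) = 1/(241 - 22) = 1/219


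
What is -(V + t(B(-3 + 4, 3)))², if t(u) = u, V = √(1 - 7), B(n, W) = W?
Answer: -(3 + I*√6)² ≈ -3.0 - 14.697*I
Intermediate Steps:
V = I*√6 (V = √(-6) = I*√6 ≈ 2.4495*I)
-(V + t(B(-3 + 4, 3)))² = -(I*√6 + 3)² = -(3 + I*√6)²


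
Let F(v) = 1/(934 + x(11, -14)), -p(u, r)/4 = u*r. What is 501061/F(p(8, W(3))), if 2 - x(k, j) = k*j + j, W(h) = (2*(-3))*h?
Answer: 553171344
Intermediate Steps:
W(h) = -6*h
x(k, j) = 2 - j - j*k (x(k, j) = 2 - (k*j + j) = 2 - (j*k + j) = 2 - (j + j*k) = 2 + (-j - j*k) = 2 - j - j*k)
p(u, r) = -4*r*u (p(u, r) = -4*u*r = -4*r*u)
F(v) = 1/1104 (F(v) = 1/(934 + (2 - 1*(-14) - 1*(-14)*11)) = 1/(934 + (2 + 14 + 154)) = 1/(934 + 170) = 1/1104)
501061/F(p(8, W(3))) = 501061/(1/1104) = 501061*1104 = 553171344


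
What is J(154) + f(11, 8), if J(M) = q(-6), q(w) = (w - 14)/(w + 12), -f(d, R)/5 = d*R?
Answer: -1330/3 ≈ -443.33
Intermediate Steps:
f(d, R) = -5*R*d (f(d, R) = -5*d*R = -5*R*d)
q(w) = (-14 + w)/(12 + w)
J(M) = -10/3 (J(M) = (-14 - 6)/(12 - 6) = -20/6 = (⅙)*(-20) = -10/3)
J(154) + f(11, 8) = -10/3 - 5*8*11 = -10/3 - 440 = -1330/3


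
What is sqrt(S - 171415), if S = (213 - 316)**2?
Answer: I*sqrt(160806) ≈ 401.01*I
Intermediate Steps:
S = 10609 (S = (-103)**2 = 10609)
sqrt(S - 171415) = sqrt(10609 - 171415) = sqrt(-160806) = I*sqrt(160806)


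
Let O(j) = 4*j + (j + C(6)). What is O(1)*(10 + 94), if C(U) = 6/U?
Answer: 624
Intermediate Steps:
O(j) = 1 + 5*j (O(j) = 4*j + (j + 6/6) = 4*j + (j + 6*(1/6)) = 4*j + (j + 1) = 4*j + (1 + j) = 1 + 5*j)
O(1)*(10 + 94) = (1 + 5*1)*(10 + 94) = (1 + 5)*104 = 6*104 = 624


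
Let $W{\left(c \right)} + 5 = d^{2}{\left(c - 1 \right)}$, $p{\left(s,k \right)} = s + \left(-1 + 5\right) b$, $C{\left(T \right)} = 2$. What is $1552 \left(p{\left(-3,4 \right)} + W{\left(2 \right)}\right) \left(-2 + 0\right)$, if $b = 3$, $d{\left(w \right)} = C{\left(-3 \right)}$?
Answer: $-24832$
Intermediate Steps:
$d{\left(w \right)} = 2$
$p{\left(s,k \right)} = 12 + s$ ($p{\left(s,k \right)} = s + \left(-1 + 5\right) 3 = s + 4 \cdot 3 = s + 12 = 12 + s$)
$W{\left(c \right)} = -1$ ($W{\left(c \right)} = -5 + 2^{2} = -5 + 4 = -1$)
$1552 \left(p{\left(-3,4 \right)} + W{\left(2 \right)}\right) \left(-2 + 0\right) = 1552 \left(\left(12 - 3\right) - 1\right) \left(-2 + 0\right) = 1552 \left(9 - 1\right) \left(-2\right) = 1552 \cdot 8 \left(-2\right) = 1552 \left(-16\right) = -24832$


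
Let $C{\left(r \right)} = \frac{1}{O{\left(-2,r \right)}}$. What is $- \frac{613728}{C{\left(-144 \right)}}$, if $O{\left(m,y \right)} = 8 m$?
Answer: $9819648$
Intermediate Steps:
$C{\left(r \right)} = - \frac{1}{16}$ ($C{\left(r \right)} = \frac{1}{8 \left(-2\right)} = \frac{1}{-16} = - \frac{1}{16}$)
$- \frac{613728}{C{\left(-144 \right)}} = - \frac{613728}{- \frac{1}{16}} = \left(-613728\right) \left(-16\right) = 9819648$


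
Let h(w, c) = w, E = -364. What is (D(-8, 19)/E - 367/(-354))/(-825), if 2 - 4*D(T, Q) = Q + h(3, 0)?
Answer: -67679/53153100 ≈ -0.0012733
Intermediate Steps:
D(T, Q) = -1/4 - Q/4 (D(T, Q) = 1/2 - (Q + 3)/4 = 1/2 - (3 + Q)/4 = 1/2 + (-3/4 - Q/4) = -1/4 - Q/4)
(D(-8, 19)/E - 367/(-354))/(-825) = ((-1/4 - 1/4*19)/(-364) - 367/(-354))/(-825) = ((-1/4 - 19/4)*(-1/364) - 367*(-1/354))*(-1/825) = (-5*(-1/364) + 367/354)*(-1/825) = (5/364 + 367/354)*(-1/825) = (67679/64428)*(-1/825) = -67679/53153100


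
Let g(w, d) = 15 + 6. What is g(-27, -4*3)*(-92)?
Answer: -1932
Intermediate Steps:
g(w, d) = 21
g(-27, -4*3)*(-92) = 21*(-92) = -1932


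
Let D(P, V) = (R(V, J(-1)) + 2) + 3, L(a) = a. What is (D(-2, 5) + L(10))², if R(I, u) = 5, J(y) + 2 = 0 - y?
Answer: 400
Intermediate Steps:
J(y) = -2 - y (J(y) = -2 + (0 - y) = -2 - y)
D(P, V) = 10 (D(P, V) = (5 + 2) + 3 = 7 + 3 = 10)
(D(-2, 5) + L(10))² = (10 + 10)² = 20² = 400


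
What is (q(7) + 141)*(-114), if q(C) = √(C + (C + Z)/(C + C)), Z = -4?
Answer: -16074 - 57*√1414/7 ≈ -16380.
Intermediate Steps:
q(C) = √(C + (-4 + C)/(2*C)) (q(C) = √(C + (C - 4)/(C + C)) = √(C + (-4 + C)/((2*C))) = √(C + (-4 + C)*(1/(2*C))) = √(C + (-4 + C)/(2*C)))
(q(7) + 141)*(-114) = (√(2 - 8/7 + 4*7)/2 + 141)*(-114) = (√(2 - 8*⅐ + 28)/2 + 141)*(-114) = (√(2 - 8/7 + 28)/2 + 141)*(-114) = (√(202/7)/2 + 141)*(-114) = ((√1414/7)/2 + 141)*(-114) = (√1414/14 + 141)*(-114) = (141 + √1414/14)*(-114) = -16074 - 57*√1414/7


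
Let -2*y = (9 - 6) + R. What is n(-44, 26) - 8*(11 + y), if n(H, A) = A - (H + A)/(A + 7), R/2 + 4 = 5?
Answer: -456/11 ≈ -41.455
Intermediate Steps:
R = 2 (R = -8 + 2*5 = -8 + 10 = 2)
n(H, A) = A - (A + H)/(7 + A)
y = -5/2 (y = -((9 - 6) + 2)/2 = -(3 + 2)/2 = -1/2*5 = -5/2 ≈ -2.5000)
n(-44, 26) - 8*(11 + y) = (26**2 - 1*(-44) + 6*26)/(7 + 26) - 8*(11 - 5/2) = (676 + 44 + 156)/33 - 8*17/2 = (1/33)*876 - 1*68 = 292/11 - 68 = -456/11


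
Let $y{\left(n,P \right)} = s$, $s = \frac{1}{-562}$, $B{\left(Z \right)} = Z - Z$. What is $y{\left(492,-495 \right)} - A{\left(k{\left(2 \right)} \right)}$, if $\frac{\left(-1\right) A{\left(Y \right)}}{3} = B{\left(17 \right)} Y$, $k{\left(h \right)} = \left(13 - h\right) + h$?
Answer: $- \frac{1}{562} \approx -0.0017794$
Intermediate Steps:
$B{\left(Z \right)} = 0$
$s = - \frac{1}{562} \approx -0.0017794$
$k{\left(h \right)} = 13$
$A{\left(Y \right)} = 0$ ($A{\left(Y \right)} = - 3 \cdot 0 Y = \left(-3\right) 0 = 0$)
$y{\left(n,P \right)} = - \frac{1}{562}$
$y{\left(492,-495 \right)} - A{\left(k{\left(2 \right)} \right)} = - \frac{1}{562} - 0 = - \frac{1}{562} + 0 = - \frac{1}{562}$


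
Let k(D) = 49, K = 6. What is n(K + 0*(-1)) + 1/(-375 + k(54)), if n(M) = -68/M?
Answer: -11087/978 ≈ -11.336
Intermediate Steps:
n(K + 0*(-1)) + 1/(-375 + k(54)) = -68/(6 + 0*(-1)) + 1/(-375 + 49) = -68/(6 + 0) + 1/(-326) = -68/6 - 1/326 = -68*1/6 - 1/326 = -34/3 - 1/326 = -11087/978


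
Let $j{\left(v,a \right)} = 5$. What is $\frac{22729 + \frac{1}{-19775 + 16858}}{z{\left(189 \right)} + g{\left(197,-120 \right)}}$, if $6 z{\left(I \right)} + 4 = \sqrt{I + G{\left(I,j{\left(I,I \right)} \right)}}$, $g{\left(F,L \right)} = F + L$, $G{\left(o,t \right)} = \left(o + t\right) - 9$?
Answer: $\frac{91096876008}{305395315} - \frac{198901476 \sqrt{374}}{305395315} \approx 285.7$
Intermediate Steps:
$G{\left(o,t \right)} = -9 + o + t$
$z{\left(I \right)} = - \frac{2}{3} + \frac{\sqrt{-4 + 2 I}}{6}$ ($z{\left(I \right)} = - \frac{2}{3} + \frac{\sqrt{I + \left(-9 + I + 5\right)}}{6} = - \frac{2}{3} + \frac{\sqrt{I + \left(-4 + I\right)}}{6} = - \frac{2}{3} + \frac{\sqrt{-4 + 2 I}}{6}$)
$\frac{22729 + \frac{1}{-19775 + 16858}}{z{\left(189 \right)} + g{\left(197,-120 \right)}} = \frac{22729 + \frac{1}{-19775 + 16858}}{\left(- \frac{2}{3} + \frac{\sqrt{-4 + 2 \cdot 189}}{6}\right) + \left(197 - 120\right)} = \frac{22729 + \frac{1}{-2917}}{\left(- \frac{2}{3} + \frac{\sqrt{-4 + 378}}{6}\right) + 77} = \frac{22729 - \frac{1}{2917}}{\left(- \frac{2}{3} + \frac{\sqrt{374}}{6}\right) + 77} = \frac{66300492}{2917 \left(\frac{229}{3} + \frac{\sqrt{374}}{6}\right)}$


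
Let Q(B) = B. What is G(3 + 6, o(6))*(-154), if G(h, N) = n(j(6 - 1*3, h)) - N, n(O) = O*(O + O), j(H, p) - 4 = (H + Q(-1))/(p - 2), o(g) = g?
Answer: -33132/7 ≈ -4733.1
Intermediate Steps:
j(H, p) = 4 + (-1 + H)/(-2 + p) (j(H, p) = 4 + (H - 1)/(p - 2) = 4 + (-1 + H)/(-2 + p))
n(O) = 2*O² (n(O) = O*(2*O) = 2*O²)
G(h, N) = -N + 2*(-6 + 4*h)²/(-2 + h)² (G(h, N) = 2*((-9 + (6 - 1*3) + 4*h)/(-2 + h))² - N = 2*((-9 + (6 - 3) + 4*h)/(-2 + h))² - N = 2*((-9 + 3 + 4*h)/(-2 + h))² - N = 2*((-6 + 4*h)/(-2 + h))² - N = 2*((-6 + 4*h)²/(-2 + h)²) - N = 2*(-6 + 4*h)²/(-2 + h)² - N = -N + 2*(-6 + 4*h)²/(-2 + h)²)
G(3 + 6, o(6))*(-154) = (-1*6 + 8*(-3 + 2*(3 + 6))²/(-2 + (3 + 6))²)*(-154) = (-6 + 8*(-3 + 2*9)²/(-2 + 9)²)*(-154) = (-6 + 8*(-3 + 18)²/7²)*(-154) = (-6 + 8*15²*(1/49))*(-154) = (-6 + 8*225*(1/49))*(-154) = (-6 + 1800/49)*(-154) = (1506/49)*(-154) = -33132/7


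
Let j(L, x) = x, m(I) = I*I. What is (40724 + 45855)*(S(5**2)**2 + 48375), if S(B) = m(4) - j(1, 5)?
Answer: 4198735184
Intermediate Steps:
m(I) = I**2
S(B) = 11 (S(B) = 4**2 - 1*5 = 16 - 5 = 11)
(40724 + 45855)*(S(5**2)**2 + 48375) = (40724 + 45855)*(11**2 + 48375) = 86579*(121 + 48375) = 86579*48496 = 4198735184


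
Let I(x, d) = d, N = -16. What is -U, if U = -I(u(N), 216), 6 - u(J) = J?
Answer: 216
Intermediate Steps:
u(J) = 6 - J
U = -216 (U = -1*216 = -216)
-U = -1*(-216) = 216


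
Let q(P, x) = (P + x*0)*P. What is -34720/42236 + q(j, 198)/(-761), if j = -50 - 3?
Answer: -36265711/8035399 ≈ -4.5132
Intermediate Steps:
j = -53
q(P, x) = P**2 (q(P, x) = (P + 0)*P = P*P = P**2)
-34720/42236 + q(j, 198)/(-761) = -34720/42236 + (-53)**2/(-761) = -34720*1/42236 + 2809*(-1/761) = -8680/10559 - 2809/761 = -36265711/8035399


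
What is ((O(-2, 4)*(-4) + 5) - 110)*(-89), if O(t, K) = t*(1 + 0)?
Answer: 8633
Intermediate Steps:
O(t, K) = t (O(t, K) = t*1 = t)
((O(-2, 4)*(-4) + 5) - 110)*(-89) = ((-2*(-4) + 5) - 110)*(-89) = ((8 + 5) - 110)*(-89) = (13 - 110)*(-89) = -97*(-89) = 8633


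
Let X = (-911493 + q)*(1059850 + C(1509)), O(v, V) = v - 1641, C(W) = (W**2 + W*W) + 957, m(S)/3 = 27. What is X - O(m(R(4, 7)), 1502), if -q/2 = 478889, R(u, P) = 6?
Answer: -10495898716039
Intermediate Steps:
m(S) = 81 (m(S) = 3*27 = 81)
C(W) = 957 + 2*W**2 (C(W) = (W**2 + W**2) + 957 = 2*W**2 + 957 = 957 + 2*W**2)
O(v, V) = -1641 + v
q = -957778 (q = -2*478889 = -957778)
X = -10495898717599 (X = (-911493 - 957778)*(1059850 + (957 + 2*1509**2)) = -1869271*(1059850 + (957 + 2*2277081)) = -1869271*(1059850 + (957 + 4554162)) = -1869271*(1059850 + 4555119) = -1869271*5614969 = -10495898717599)
X - O(m(R(4, 7)), 1502) = -10495898717599 - (-1641 + 81) = -10495898717599 - 1*(-1560) = -10495898717599 + 1560 = -10495898716039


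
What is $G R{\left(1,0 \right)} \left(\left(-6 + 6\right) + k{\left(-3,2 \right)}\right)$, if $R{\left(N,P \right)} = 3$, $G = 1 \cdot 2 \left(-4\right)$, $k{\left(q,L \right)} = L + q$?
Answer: $24$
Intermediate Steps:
$G = -8$ ($G = 2 \left(-4\right) = -8$)
$G R{\left(1,0 \right)} \left(\left(-6 + 6\right) + k{\left(-3,2 \right)}\right) = \left(-8\right) 3 \left(\left(-6 + 6\right) + \left(2 - 3\right)\right) = - 24 \left(0 - 1\right) = \left(-24\right) \left(-1\right) = 24$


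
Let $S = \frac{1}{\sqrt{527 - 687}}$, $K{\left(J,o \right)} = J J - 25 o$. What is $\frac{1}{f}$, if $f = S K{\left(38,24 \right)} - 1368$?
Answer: $- \frac{13680}{18758761} + \frac{211 i \sqrt{10}}{18758761} \approx -0.00072926 + 3.557 \cdot 10^{-5} i$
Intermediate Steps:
$K{\left(J,o \right)} = J^{2} - 25 o$
$S = - \frac{i \sqrt{10}}{40}$ ($S = \frac{1}{\sqrt{-160}} = \frac{1}{4 i \sqrt{10}} = - \frac{i \sqrt{10}}{40} \approx - 0.079057 i$)
$f = -1368 - \frac{211 i \sqrt{10}}{10}$ ($f = - \frac{i \sqrt{10}}{40} \left(38^{2} - 600\right) - 1368 = - \frac{i \sqrt{10}}{40} \left(1444 - 600\right) - 1368 = - \frac{i \sqrt{10}}{40} \cdot 844 - 1368 = - \frac{211 i \sqrt{10}}{10} - 1368 = -1368 - \frac{211 i \sqrt{10}}{10} \approx -1368.0 - 66.724 i$)
$\frac{1}{f} = \frac{1}{-1368 - \frac{211 i \sqrt{10}}{10}}$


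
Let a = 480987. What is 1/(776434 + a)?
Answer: 1/1257421 ≈ 7.9528e-7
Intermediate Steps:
1/(776434 + a) = 1/(776434 + 480987) = 1/1257421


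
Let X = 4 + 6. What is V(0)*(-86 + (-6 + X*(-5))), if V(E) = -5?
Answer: 710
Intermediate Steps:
X = 10
V(0)*(-86 + (-6 + X*(-5))) = -5*(-86 + (-6 + 10*(-5))) = -5*(-86 + (-6 - 50)) = -5*(-86 - 56) = -5*(-142) = 710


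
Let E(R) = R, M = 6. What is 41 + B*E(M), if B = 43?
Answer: 299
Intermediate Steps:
41 + B*E(M) = 41 + 43*6 = 41 + 258 = 299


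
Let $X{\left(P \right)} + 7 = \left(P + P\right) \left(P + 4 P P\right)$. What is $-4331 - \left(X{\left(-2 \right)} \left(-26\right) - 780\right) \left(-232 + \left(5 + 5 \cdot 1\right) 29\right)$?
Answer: $-54095$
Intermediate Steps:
$X{\left(P \right)} = -7 + 2 P \left(P + 4 P^{2}\right)$ ($X{\left(P \right)} = -7 + \left(P + P\right) \left(P + 4 P P\right) = -7 + 2 P \left(P + 4 P^{2}\right)$)
$-4331 - \left(X{\left(-2 \right)} \left(-26\right) - 780\right) \left(-232 + \left(5 + 5 \cdot 1\right) 29\right) = -4331 - \left(\left(-7 + 2 \left(-2\right)^{2} + 8 \left(-2\right)^{3}\right) \left(-26\right) - 780\right) \left(-232 + \left(5 + 5 \cdot 1\right) 29\right) = -4331 - \left(\left(-7 + 2 \cdot 4 + 8 \left(-8\right)\right) \left(-26\right) - 780\right) \left(-232 + \left(5 + 5\right) 29\right) = -4331 - \left(\left(-7 + 8 - 64\right) \left(-26\right) - 780\right) \left(-232 + 10 \cdot 29\right) = -4331 - \left(\left(-63\right) \left(-26\right) - 780\right) \left(-232 + 290\right) = -4331 - \left(1638 - 780\right) 58 = -4331 - 858 \cdot 58 = -4331 - 49764 = -54095$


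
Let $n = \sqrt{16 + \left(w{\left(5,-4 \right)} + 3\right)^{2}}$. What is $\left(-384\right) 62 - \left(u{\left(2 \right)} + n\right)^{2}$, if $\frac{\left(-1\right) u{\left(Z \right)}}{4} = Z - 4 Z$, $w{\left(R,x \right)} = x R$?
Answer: $-24689 - 48 \sqrt{305} \approx -25527.0$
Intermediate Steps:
$w{\left(R,x \right)} = R x$
$u{\left(Z \right)} = 12 Z$ ($u{\left(Z \right)} = - 4 \left(Z - 4 Z\right) = - 4 \left(- 3 Z\right) = 12 Z$)
$n = \sqrt{305}$ ($n = \sqrt{16 + \left(5 \left(-4\right) + 3\right)^{2}} = \sqrt{16 + \left(-20 + 3\right)^{2}} = \sqrt{16 + \left(-17\right)^{2}} = \sqrt{16 + 289} = \sqrt{305} \approx 17.464$)
$\left(-384\right) 62 - \left(u{\left(2 \right)} + n\right)^{2} = \left(-384\right) 62 - \left(12 \cdot 2 + \sqrt{305}\right)^{2} = -23808 - \left(24 + \sqrt{305}\right)^{2}$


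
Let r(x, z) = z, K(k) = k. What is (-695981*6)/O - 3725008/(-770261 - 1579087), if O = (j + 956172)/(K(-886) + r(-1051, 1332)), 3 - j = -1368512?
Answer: -1091718081171448/1365374688519 ≈ -799.57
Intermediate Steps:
j = 1368515 (j = 3 - 1*(-1368512) = 3 + 1368512 = 1368515)
O = 2324687/446 (O = (1368515 + 956172)/(-886 + 1332) = 2324687/446 ≈ 5212.3)
(-695981*6)/O - 3725008/(-770261 - 1579087) = (-695981*6)/(2324687/446) - 3725008/(-770261 - 1579087) = -4175886*446/2324687 - 3725008/(-2349348) = -1862445156/2324687 - 3725008*(-1/2349348) = -1862445156/2324687 + 931252/587337 = -1091718081171448/1365374688519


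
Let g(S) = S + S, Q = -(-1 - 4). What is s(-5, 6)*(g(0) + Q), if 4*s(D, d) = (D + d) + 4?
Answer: 25/4 ≈ 6.2500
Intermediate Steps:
s(D, d) = 1 + D/4 + d/4 (s(D, d) = ((D + d) + 4)/4 = (4 + D + d)/4 = 1 + D/4 + d/4)
Q = 5 (Q = -1*(-5) = 5)
g(S) = 2*S
s(-5, 6)*(g(0) + Q) = (1 + (1/4)*(-5) + (1/4)*6)*(2*0 + 5) = (1 - 5/4 + 3/2)*(0 + 5) = (5/4)*5 = 25/4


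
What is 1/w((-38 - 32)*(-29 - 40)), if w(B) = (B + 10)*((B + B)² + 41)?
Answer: 1/451647702440 ≈ 2.2141e-12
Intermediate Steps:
w(B) = (10 + B)*(41 + 4*B²) (w(B) = (10 + B)*((2*B)² + 41) = (10 + B)*(4*B² + 41) = (10 + B)*(41 + 4*B²))
1/w((-38 - 32)*(-29 - 40)) = 1/(410 + 4*((-38 - 32)*(-29 - 40))³ + 40*((-38 - 32)*(-29 - 40))² + 41*((-38 - 32)*(-29 - 40))) = 1/(410 + 4*(-70*(-69))³ + 40*(-70*(-69))² + 41*(-70*(-69))) = 1/(410 + 4*4830³ + 40*4830² + 41*4830) = 1/(410 + 4*112678587000 + 40*23328900 + 198030) = 1/(410 + 450714348000 + 933156000 + 198030) = 1/451647702440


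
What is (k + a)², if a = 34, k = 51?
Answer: 7225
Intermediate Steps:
(k + a)² = (51 + 34)² = 85² = 7225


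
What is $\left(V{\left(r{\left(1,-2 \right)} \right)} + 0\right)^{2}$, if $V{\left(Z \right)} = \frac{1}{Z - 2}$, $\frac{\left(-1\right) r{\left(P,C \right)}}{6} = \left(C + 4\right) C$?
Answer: $\frac{1}{484} \approx 0.0020661$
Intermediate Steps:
$r{\left(P,C \right)} = - 6 C \left(4 + C\right)$ ($r{\left(P,C \right)} = - 6 \left(C + 4\right) C = - 6 \left(4 + C\right) C = - 6 C \left(4 + C\right)$)
$V{\left(Z \right)} = \frac{1}{-2 + Z}$
$\left(V{\left(r{\left(1,-2 \right)} \right)} + 0\right)^{2} = \left(\frac{1}{-2 - - 12 \left(4 - 2\right)} + 0\right)^{2} = \left(\frac{1}{-2 - \left(-12\right) 2} + 0\right)^{2} = \left(\frac{1}{-2 + 24} + 0\right)^{2} = \left(\frac{1}{22} + 0\right)^{2} = \left(\frac{1}{22}\right)^{2} = \frac{1}{484}$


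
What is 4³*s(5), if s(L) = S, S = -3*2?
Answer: -384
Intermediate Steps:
S = -6
s(L) = -6
4³*s(5) = 4³*(-6) = 64*(-6) = -384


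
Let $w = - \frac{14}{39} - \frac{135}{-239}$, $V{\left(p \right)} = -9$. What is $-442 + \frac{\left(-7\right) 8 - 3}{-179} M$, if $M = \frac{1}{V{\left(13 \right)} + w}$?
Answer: $- \frac{6485852399}{14672630} \approx -442.04$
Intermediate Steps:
$w = \frac{1919}{9321}$ ($w = \left(-14\right) \frac{1}{39} - - \frac{135}{239} = - \frac{14}{39} + \frac{135}{239} = \frac{1919}{9321} \approx 0.20588$)
$M = - \frac{9321}{81970}$ ($M = \frac{1}{-9 + \frac{1919}{9321}} = \frac{1}{- \frac{81970}{9321}} = - \frac{9321}{81970} \approx -0.11371$)
$-442 + \frac{\left(-7\right) 8 - 3}{-179} M = -442 + \frac{\left(-7\right) 8 - 3}{-179} \left(- \frac{9321}{81970}\right) = -442 + \left(-56 - 3\right) \left(- \frac{1}{179}\right) \left(- \frac{9321}{81970}\right) = -442 + \left(-59\right) \left(- \frac{1}{179}\right) \left(- \frac{9321}{81970}\right) = -442 + \frac{59}{179} \left(- \frac{9321}{81970}\right) = -442 - \frac{549939}{14672630} = - \frac{6485852399}{14672630}$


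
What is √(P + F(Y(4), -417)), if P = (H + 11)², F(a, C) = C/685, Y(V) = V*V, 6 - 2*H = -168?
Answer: √4506151255/685 ≈ 97.997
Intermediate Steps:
H = 87 (H = 3 - ½*(-168) = 3 + 84 = 87)
Y(V) = V²
F(a, C) = C/685 (F(a, C) = C*(1/685) = C/685)
P = 9604 (P = (87 + 11)² = 98² = 9604)
√(P + F(Y(4), -417)) = √(9604 + (1/685)*(-417)) = √(9604 - 417/685) = √(6578323/685) = √4506151255/685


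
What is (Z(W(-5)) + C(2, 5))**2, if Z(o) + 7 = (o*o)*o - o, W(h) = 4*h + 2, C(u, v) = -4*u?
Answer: 33977241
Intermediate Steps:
W(h) = 2 + 4*h
Z(o) = -7 + o**3 - o (Z(o) = -7 + ((o*o)*o - o) = -7 + (o**2*o - o) = -7 + (o**3 - o) = -7 + o**3 - o)
(Z(W(-5)) + C(2, 5))**2 = ((-7 + (2 + 4*(-5))**3 - (2 + 4*(-5))) - 4*2)**2 = ((-7 + (2 - 20)**3 - (2 - 20)) - 8)**2 = ((-7 + (-18)**3 - 1*(-18)) - 8)**2 = ((-7 - 5832 + 18) - 8)**2 = (-5821 - 8)**2 = (-5829)**2 = 33977241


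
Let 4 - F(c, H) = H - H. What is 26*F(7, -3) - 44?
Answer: 60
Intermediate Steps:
F(c, H) = 4 (F(c, H) = 4 - (H - H) = 4 - 1*0 = 4 + 0 = 4)
26*F(7, -3) - 44 = 26*4 - 44 = 104 - 44 = 60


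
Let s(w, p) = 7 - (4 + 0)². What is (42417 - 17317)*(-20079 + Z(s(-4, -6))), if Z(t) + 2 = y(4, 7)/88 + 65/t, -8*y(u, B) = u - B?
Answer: -798675404975/1584 ≈ -5.0421e+8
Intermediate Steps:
y(u, B) = -u/8 + B/8 (y(u, B) = -(u - B)/8 = -u/8 + B/8)
s(w, p) = -9 (s(w, p) = 7 - 1*4² = 7 - 1*16 = 7 - 16 = -9)
Z(t) = -1405/704 + 65/t (Z(t) = -2 + ((-⅛*4 + (⅛)*7)/88 + 65/t) = -2 + ((-½ + 7/8)*(1/88) + 65/t) = -2 + ((3/8)*(1/88) + 65/t) = -2 + (3/704 + 65/t) = -1405/704 + 65/t)
(42417 - 17317)*(-20079 + Z(s(-4, -6))) = (42417 - 17317)*(-20079 + (-1405/704 + 65/(-9))) = 25100*(-20079 + (-1405/704 + 65*(-⅑))) = 25100*(-20079 + (-1405/704 - 65/9)) = 25100*(-20079 - 58405/6336) = 25100*(-127278949/6336) = -798675404975/1584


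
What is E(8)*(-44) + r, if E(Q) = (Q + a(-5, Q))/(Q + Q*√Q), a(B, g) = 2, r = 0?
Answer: 55/7 - 110*√2/7 ≈ -14.366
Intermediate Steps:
E(Q) = (2 + Q)/(Q + Q^(3/2)) (E(Q) = (Q + 2)/(Q + Q*√Q) = (2 + Q)/(Q + Q^(3/2)))
E(8)*(-44) + r = ((2 + 8)/(8 + 8^(3/2)))*(-44) + 0 = (10/(8 + 16*√2))*(-44) + 0 = -440/(8 + 16*√2) + 0 = -440/(8 + 16*√2)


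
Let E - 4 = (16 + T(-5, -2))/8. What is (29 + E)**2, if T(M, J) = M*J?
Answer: 21025/16 ≈ 1314.1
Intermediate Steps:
T(M, J) = J*M
E = 29/4 (E = 4 + (16 - 2*(-5))/8 = 4 + (16 + 10)*(1/8) = 4 + 26*(1/8) = 4 + 13/4 = 29/4 ≈ 7.2500)
(29 + E)**2 = (29 + 29/4)**2 = (145/4)**2 = 21025/16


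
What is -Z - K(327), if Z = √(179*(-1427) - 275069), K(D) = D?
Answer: -327 - I*√530502 ≈ -327.0 - 728.36*I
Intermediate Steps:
Z = I*√530502 (Z = √(-255433 - 275069) = √(-530502) = I*√530502 ≈ 728.36*I)
-Z - K(327) = -I*√530502 - 1*327 = -I*√530502 - 327 = -327 - I*√530502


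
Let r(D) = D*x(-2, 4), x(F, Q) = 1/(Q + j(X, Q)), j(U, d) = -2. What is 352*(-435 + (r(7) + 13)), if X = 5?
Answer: -147312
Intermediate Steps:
x(F, Q) = 1/(-2 + Q) (x(F, Q) = 1/(Q - 2) = 1/(-2 + Q))
r(D) = D/2 (r(D) = D/(-2 + 4) = D/2)
352*(-435 + (r(7) + 13)) = 352*(-435 + ((1/2)*7 + 13)) = 352*(-435 + (7/2 + 13)) = 352*(-435 + 33/2) = 352*(-837/2) = -147312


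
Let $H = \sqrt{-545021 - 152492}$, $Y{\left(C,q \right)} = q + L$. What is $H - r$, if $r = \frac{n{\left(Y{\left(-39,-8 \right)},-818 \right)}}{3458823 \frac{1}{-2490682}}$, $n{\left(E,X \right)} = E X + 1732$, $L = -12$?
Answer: $\frac{45061418744}{3458823} + i \sqrt{697513} \approx 13028.0 + 835.17 i$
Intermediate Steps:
$Y{\left(C,q \right)} = -12 + q$ ($Y{\left(C,q \right)} = q - 12 = -12 + q$)
$n{\left(E,X \right)} = 1732 + E X$
$H = i \sqrt{697513}$ ($H = \sqrt{-697513} = i \sqrt{697513} \approx 835.17 i$)
$r = - \frac{45061418744}{3458823}$ ($r = \frac{1732 + \left(-12 - 8\right) \left(-818\right)}{3458823 \frac{1}{-2490682}} = \frac{1732 - -16360}{3458823 \left(- \frac{1}{2490682}\right)} = \frac{1732 + 16360}{- \frac{3458823}{2490682}} = 18092 \left(- \frac{2490682}{3458823}\right) = - \frac{45061418744}{3458823} \approx -13028.0$)
$H - r = i \sqrt{697513} - - \frac{45061418744}{3458823} = i \sqrt{697513} + \frac{45061418744}{3458823} = \frac{45061418744}{3458823} + i \sqrt{697513}$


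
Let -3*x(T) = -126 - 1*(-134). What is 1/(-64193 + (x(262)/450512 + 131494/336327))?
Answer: -18939918678/1215802794855847 ≈ -1.5578e-5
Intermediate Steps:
x(T) = -8/3 (x(T) = -(-126 - 1*(-134))/3 = -(-126 + 134)/3 = -1/3*8 = -8/3)
1/(-64193 + (x(262)/450512 + 131494/336327)) = 1/(-64193 + (-8/3/450512 + 131494/336327)) = 1/(-64193 + (-8/3*1/450512 + 131494*(1/336327))) = 1/(-64193 + (-1/168942 + 131494/336327)) = 1/(-64193 + 7404841007/18939918678) = 1/(-1215802794855847/18939918678) = -18939918678/1215802794855847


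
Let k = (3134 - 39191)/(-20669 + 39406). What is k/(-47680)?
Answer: 36057/893380160 ≈ 4.0360e-5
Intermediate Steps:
k = -36057/18737 ≈ -1.9244
k/(-47680) = -36057/18737/(-47680) = -36057/18737*(-1/47680) = 36057/893380160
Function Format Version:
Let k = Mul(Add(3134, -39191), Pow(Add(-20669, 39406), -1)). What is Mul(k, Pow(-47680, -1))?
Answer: Rational(36057, 893380160) ≈ 4.0360e-5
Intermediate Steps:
k = Rational(-36057, 18737) (k = Mul(-36057, Pow(18737, -1)) = Mul(-36057, Rational(1, 18737)) = Rational(-36057, 18737) ≈ -1.9244)
Mul(k, Pow(-47680, -1)) = Mul(Rational(-36057, 18737), Pow(-47680, -1)) = Mul(Rational(-36057, 18737), Rational(-1, 47680)) = Rational(36057, 893380160)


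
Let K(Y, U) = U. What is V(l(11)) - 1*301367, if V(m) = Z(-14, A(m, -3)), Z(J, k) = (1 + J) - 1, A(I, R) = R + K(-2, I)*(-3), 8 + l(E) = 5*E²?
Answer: -301381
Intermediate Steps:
l(E) = -8 + 5*E²
A(I, R) = R - 3*I (A(I, R) = R + I*(-3) = R - 3*I)
Z(J, k) = J
V(m) = -14
V(l(11)) - 1*301367 = -14 - 1*301367 = -14 - 301367 = -301381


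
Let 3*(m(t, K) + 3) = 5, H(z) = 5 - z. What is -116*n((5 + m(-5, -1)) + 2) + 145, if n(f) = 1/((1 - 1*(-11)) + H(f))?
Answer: 2291/17 ≈ 134.76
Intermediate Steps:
m(t, K) = -4/3 (m(t, K) = -3 + (⅓)*5 = -3 + 5/3 = -4/3)
n(f) = 1/(17 - f) (n(f) = 1/((1 - 1*(-11)) + (5 - f)) = 1/((1 + 11) + (5 - f)) = 1/(12 + (5 - f)) = 1/(17 - f))
-116*n((5 + m(-5, -1)) + 2) + 145 = -(-116)/(-17 + ((5 - 4/3) + 2)) + 145 = -(-116)/(-17 + (11/3 + 2)) + 145 = -(-116)/(-17 + 17/3) + 145 = -(-116)/(-34/3) + 145 = -(-116)*(-3)/34 + 145 = -116*3/34 + 145 = -174/17 + 145 = 2291/17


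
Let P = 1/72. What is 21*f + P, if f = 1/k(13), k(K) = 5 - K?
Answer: -47/18 ≈ -2.6111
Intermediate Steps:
P = 1/72 ≈ 0.013889
f = -1/8 (f = 1/(5 - 1*13) = 1/(5 - 13) = 1/(-8) = -1/8 ≈ -0.12500)
21*f + P = 21*(-1/8) + 1/72 = -21/8 + 1/72 = -47/18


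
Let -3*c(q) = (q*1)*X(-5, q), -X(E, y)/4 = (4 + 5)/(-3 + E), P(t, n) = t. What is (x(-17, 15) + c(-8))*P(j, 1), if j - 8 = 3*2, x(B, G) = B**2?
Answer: 4214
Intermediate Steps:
j = 14 (j = 8 + 3*2 = 8 + 6 = 14)
X(E, y) = -36/(-3 + E) (X(E, y) = -4*(4 + 5)/(-3 + E) = -36/(-3 + E))
c(q) = -3*q/2 (c(q) = -q*1*(-36/(-3 - 5))/3 = -q*(-36/(-8))/3 = -q*(-36*(-1/8))/3 = -q*9/(3*2) = -3*q/2)
(x(-17, 15) + c(-8))*P(j, 1) = ((-17)**2 - 3/2*(-8))*14 = (289 + 12)*14 = 301*14 = 4214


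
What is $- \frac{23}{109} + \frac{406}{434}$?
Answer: $\frac{2448}{3379} \approx 0.72447$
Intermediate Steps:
$- \frac{23}{109} + \frac{406}{434} = \left(-23\right) \frac{1}{109} + 406 \cdot \frac{1}{434} = - \frac{23}{109} + \frac{29}{31} = \frac{2448}{3379}$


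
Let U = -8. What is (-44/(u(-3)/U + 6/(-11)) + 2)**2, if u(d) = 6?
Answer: 4202500/3249 ≈ 1293.5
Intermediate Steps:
(-44/(u(-3)/U + 6/(-11)) + 2)**2 = (-44/(6/(-8) + 6/(-11)) + 2)**2 = (-44/(6*(-1/8) + 6*(-1/11)) + 2)**2 = (-44/(-3/4 - 6/11) + 2)**2 = (-44/(-57/44) + 2)**2 = (-44*(-44/57) + 2)**2 = (1936/57 + 2)**2 = (2050/57)**2 = 4202500/3249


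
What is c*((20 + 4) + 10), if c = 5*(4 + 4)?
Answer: 1360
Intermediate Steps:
c = 40 (c = 5*8 = 40)
c*((20 + 4) + 10) = 40*((20 + 4) + 10) = 40*(24 + 10) = 40*34 = 1360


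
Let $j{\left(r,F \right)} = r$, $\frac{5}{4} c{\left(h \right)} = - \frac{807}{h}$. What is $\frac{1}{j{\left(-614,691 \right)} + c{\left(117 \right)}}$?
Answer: $- \frac{195}{120806} \approx -0.0016142$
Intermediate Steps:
$c{\left(h \right)} = - \frac{3228}{5 h}$ ($c{\left(h \right)} = \frac{4 \left(- \frac{807}{h}\right)}{5} = - \frac{3228}{5 h}$)
$\frac{1}{j{\left(-614,691 \right)} + c{\left(117 \right)}} = \frac{1}{-614 - \frac{3228}{5 \cdot 117}} = \frac{1}{-614 - \frac{1076}{195}} = \frac{1}{- \frac{120806}{195}} = - \frac{195}{120806}$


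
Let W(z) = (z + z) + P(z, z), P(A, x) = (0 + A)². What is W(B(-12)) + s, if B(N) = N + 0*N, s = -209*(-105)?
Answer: 22065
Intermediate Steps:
P(A, x) = A²
s = 21945
B(N) = N (B(N) = N + 0 = N)
W(z) = z² + 2*z (W(z) = (z + z) + z² = 2*z + z² = z² + 2*z)
W(B(-12)) + s = -12*(2 - 12) + 21945 = -12*(-10) + 21945 = 120 + 21945 = 22065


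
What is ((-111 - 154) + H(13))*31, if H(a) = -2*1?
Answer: -8277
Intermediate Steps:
H(a) = -2
((-111 - 154) + H(13))*31 = ((-111 - 154) - 2)*31 = (-265 - 2)*31 = -267*31 = -8277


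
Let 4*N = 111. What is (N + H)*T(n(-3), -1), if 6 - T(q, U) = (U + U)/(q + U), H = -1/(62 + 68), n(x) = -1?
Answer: 7213/52 ≈ 138.71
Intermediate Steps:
N = 111/4 (N = (¼)*111 = 111/4 ≈ 27.750)
H = -1/130 ≈ -0.0076923
T(q, U) = 6 - 2*U/(U + q) (T(q, U) = 6 - (U + U)/(q + U) = 6 - 2*U/(U + q))
(N + H)*T(n(-3), -1) = (111/4 - 1/130)*(2*(2*(-1) + 3*(-1))/(-1 - 1)) = 7213*(2*(-2 - 3)/(-2))/260 = 7213*(2*(-½)*(-5))/260 = (7213/260)*5 = 7213/52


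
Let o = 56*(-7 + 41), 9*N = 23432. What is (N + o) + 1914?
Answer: 57794/9 ≈ 6421.6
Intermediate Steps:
N = 23432/9 (N = (1/9)*23432 = 23432/9 ≈ 2603.6)
o = 1904 (o = 56*34 = 1904)
(N + o) + 1914 = (23432/9 + 1904) + 1914 = 40568/9 + 1914 = 57794/9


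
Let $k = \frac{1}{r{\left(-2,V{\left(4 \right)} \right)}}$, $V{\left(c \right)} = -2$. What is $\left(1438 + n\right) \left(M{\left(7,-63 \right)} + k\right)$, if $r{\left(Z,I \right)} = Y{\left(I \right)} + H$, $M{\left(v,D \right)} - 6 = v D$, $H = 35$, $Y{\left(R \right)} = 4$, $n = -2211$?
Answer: $\frac{13113172}{39} \approx 3.3624 \cdot 10^{5}$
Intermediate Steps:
$M{\left(v,D \right)} = 6 + D v$ ($M{\left(v,D \right)} = 6 + v D = 6 + D v$)
$r{\left(Z,I \right)} = 39$ ($r{\left(Z,I \right)} = 4 + 35 = 39$)
$k = \frac{1}{39} \approx 0.025641$
$\left(1438 + n\right) \left(M{\left(7,-63 \right)} + k\right) = \left(1438 - 2211\right) \left(\left(6 - 441\right) + \frac{1}{39}\right) = - 773 \left(\left(6 - 441\right) + \frac{1}{39}\right) = - 773 \left(-435 + \frac{1}{39}\right) = \left(-773\right) \left(- \frac{16964}{39}\right) = \frac{13113172}{39}$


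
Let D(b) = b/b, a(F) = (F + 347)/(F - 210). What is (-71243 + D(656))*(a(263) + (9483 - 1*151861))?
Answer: 537551096608/53 ≈ 1.0142e+10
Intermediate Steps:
a(F) = (347 + F)/(-210 + F)
D(b) = 1
(-71243 + D(656))*(a(263) + (9483 - 1*151861)) = (-71243 + 1)*((347 + 263)/(-210 + 263) + (9483 - 1*151861)) = -71242*(610/53 + (9483 - 151861)) = -71242*((1/53)*610 - 142378) = -71242*(610/53 - 142378) = -71242*(-7545424/53) = 537551096608/53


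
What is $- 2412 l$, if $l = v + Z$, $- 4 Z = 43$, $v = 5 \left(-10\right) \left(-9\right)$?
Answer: $-1059471$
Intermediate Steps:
$v = 450$ ($v = \left(-50\right) \left(-9\right) = 450$)
$Z = - \frac{43}{4}$ ($Z = \left(- \frac{1}{4}\right) 43 = - \frac{43}{4} \approx -10.75$)
$l = \frac{1757}{4}$ ($l = 450 - \frac{43}{4} = \frac{1757}{4} \approx 439.25$)
$- 2412 l = \left(-2412\right) \frac{1757}{4} = -1059471$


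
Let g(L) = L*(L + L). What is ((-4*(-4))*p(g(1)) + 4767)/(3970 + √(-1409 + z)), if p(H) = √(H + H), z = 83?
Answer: 9526015/7881113 - 4799*I*√1326/15762226 ≈ 1.2087 - 0.011087*I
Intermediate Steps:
g(L) = 2*L² (g(L) = L*(2*L) = 2*L²)
p(H) = √2*√H (p(H) = √(2*H) = √2*√H)
((-4*(-4))*p(g(1)) + 4767)/(3970 + √(-1409 + z)) = ((-4*(-4))*(√2*√(2*1²)) + 4767)/(3970 + √(-1409 + 83)) = (16*(√2*√(2*1)) + 4767)/(3970 + √(-1326)) = (16*(√2*√2) + 4767)/(3970 + I*√1326) = (16*2 + 4767)/(3970 + I*√1326) = (32 + 4767)/(3970 + I*√1326) = 4799/(3970 + I*√1326)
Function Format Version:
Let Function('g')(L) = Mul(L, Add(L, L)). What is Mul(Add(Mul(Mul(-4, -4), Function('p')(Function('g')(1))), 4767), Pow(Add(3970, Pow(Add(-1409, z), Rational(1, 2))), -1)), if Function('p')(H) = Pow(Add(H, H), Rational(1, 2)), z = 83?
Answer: Add(Rational(9526015, 7881113), Mul(Rational(-4799, 15762226), I, Pow(1326, Rational(1, 2)))) ≈ Add(1.2087, Mul(-0.011087, I))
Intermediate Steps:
Function('g')(L) = Mul(2, Pow(L, 2)) (Function('g')(L) = Mul(L, Mul(2, L)) = Mul(2, Pow(L, 2)))
Function('p')(H) = Mul(Pow(2, Rational(1, 2)), Pow(H, Rational(1, 2))) (Function('p')(H) = Pow(Mul(2, H), Rational(1, 2)) = Mul(Pow(2, Rational(1, 2)), Pow(H, Rational(1, 2))))
Mul(Add(Mul(Mul(-4, -4), Function('p')(Function('g')(1))), 4767), Pow(Add(3970, Pow(Add(-1409, z), Rational(1, 2))), -1)) = Mul(Add(Mul(Mul(-4, -4), Mul(Pow(2, Rational(1, 2)), Pow(Mul(2, Pow(1, 2)), Rational(1, 2)))), 4767), Pow(Add(3970, Pow(Add(-1409, 83), Rational(1, 2))), -1)) = Mul(Add(Mul(16, Mul(Pow(2, Rational(1, 2)), Pow(Mul(2, 1), Rational(1, 2)))), 4767), Pow(Add(3970, Pow(-1326, Rational(1, 2))), -1)) = Mul(Add(Mul(16, Mul(Pow(2, Rational(1, 2)), Pow(2, Rational(1, 2)))), 4767), Pow(Add(3970, Mul(I, Pow(1326, Rational(1, 2)))), -1)) = Mul(Add(Mul(16, 2), 4767), Pow(Add(3970, Mul(I, Pow(1326, Rational(1, 2)))), -1)) = Mul(Add(32, 4767), Pow(Add(3970, Mul(I, Pow(1326, Rational(1, 2)))), -1)) = Mul(4799, Pow(Add(3970, Mul(I, Pow(1326, Rational(1, 2)))), -1))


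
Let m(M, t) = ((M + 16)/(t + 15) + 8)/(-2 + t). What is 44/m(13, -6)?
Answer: -3168/101 ≈ -31.366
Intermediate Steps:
m(M, t) = (8 + (16 + M)/(15 + t))/(-2 + t) (m(M, t) = ((16 + M)/(15 + t) + 8)/(-2 + t) = (8 + (16 + M)/(15 + t))/(-2 + t))
44/m(13, -6) = 44/(((136 + 13 + 8*(-6))/(-30 + (-6)² + 13*(-6)))) = 44/(((136 + 13 - 48)/(-30 + 36 - 78))) = 44/((101/(-72))) = 44/((-1/72*101)) = 44/(-101/72) = 44*(-72/101) = -3168/101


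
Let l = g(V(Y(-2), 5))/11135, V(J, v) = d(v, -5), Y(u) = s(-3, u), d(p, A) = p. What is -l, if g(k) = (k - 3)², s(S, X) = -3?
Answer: -4/11135 ≈ -0.00035923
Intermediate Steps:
Y(u) = -3
V(J, v) = v
g(k) = (-3 + k)²
l = 4/11135 (l = (-3 + 5)²/11135 = 2²*(1/11135) = 4*(1/11135) = 4/11135 ≈ 0.00035923)
-l = -1*4/11135 = -4/11135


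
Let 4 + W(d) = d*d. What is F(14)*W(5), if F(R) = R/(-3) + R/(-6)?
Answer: -147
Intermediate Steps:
W(d) = -4 + d² (W(d) = -4 + d*d = -4 + d²)
F(R) = -R/2 (F(R) = R*(-⅓) + R*(-⅙) = -R/3 - R/6 = -R/2)
F(14)*W(5) = (-½*14)*(-4 + 5²) = -7*(-4 + 25) = -7*21 = -147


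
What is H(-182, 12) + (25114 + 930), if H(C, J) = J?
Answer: 26056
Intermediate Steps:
H(-182, 12) + (25114 + 930) = 12 + (25114 + 930) = 12 + 26044 = 26056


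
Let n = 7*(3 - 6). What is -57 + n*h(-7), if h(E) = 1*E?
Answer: 90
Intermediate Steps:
h(E) = E
n = -21 (n = 7*(-3) = -21)
-57 + n*h(-7) = -57 - 21*(-7) = -57 + 147 = 90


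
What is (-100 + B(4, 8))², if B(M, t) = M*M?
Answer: 7056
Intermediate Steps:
B(M, t) = M²
(-100 + B(4, 8))² = (-100 + 4²)² = (-100 + 16)² = (-84)² = 7056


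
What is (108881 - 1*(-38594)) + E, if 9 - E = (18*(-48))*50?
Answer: 190684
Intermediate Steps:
E = 43209 (E = 9 - 18*(-48)*50 = 9 - (-864)*50 = 9 - 1*(-43200) = 9 + 43200 = 43209)
(108881 - 1*(-38594)) + E = (108881 - 1*(-38594)) + 43209 = (108881 + 38594) + 43209 = 147475 + 43209 = 190684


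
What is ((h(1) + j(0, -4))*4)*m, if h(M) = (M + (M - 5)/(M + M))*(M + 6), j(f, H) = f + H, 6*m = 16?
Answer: -352/3 ≈ -117.33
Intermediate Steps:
m = 8/3 (m = (⅙)*16 = 8/3 ≈ 2.6667)
j(f, H) = H + f
h(M) = (6 + M)*(M + (-5 + M)/(2*M)) (h(M) = (M + (-5 + M)/((2*M)))*(6 + M) = (M + (-5 + M)*(1/(2*M)))*(6 + M) = (M + (-5 + M)/(2*M))*(6 + M) = (6 + M)*(M + (-5 + M)/(2*M)))
((h(1) + j(0, -4))*4)*m = (((½ + 1² - 15/1 + (13/2)*1) + (-4 + 0))*4)*(8/3) = (((½ + 1 - 15*1 + 13/2) - 4)*4)*(8/3) = (((½ + 1 - 15 + 13/2) - 4)*4)*(8/3) = ((-7 - 4)*4)*(8/3) = -11*4*(8/3) = -44*8/3 = -352/3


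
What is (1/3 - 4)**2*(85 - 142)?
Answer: -2299/3 ≈ -766.33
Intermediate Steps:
(1/3 - 4)**2*(85 - 142) = (1/3 - 4)**2*(-57) = (-11/3)**2*(-57) = (121/9)*(-57) = -2299/3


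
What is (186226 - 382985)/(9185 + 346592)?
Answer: -196759/355777 ≈ -0.55304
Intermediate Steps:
(186226 - 382985)/(9185 + 346592) = -196759/355777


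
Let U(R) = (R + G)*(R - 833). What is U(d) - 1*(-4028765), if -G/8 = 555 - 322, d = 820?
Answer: 4042337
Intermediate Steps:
G = -1864 (G = -8*(555 - 322) = -8*233 = -1864)
U(R) = (-1864 + R)*(-833 + R) (U(R) = (R - 1864)*(R - 833) = (-1864 + R)*(-833 + R))
U(d) - 1*(-4028765) = (1552712 + 820² - 2697*820) - 1*(-4028765) = (1552712 + 672400 - 2211540) + 4028765 = 13572 + 4028765 = 4042337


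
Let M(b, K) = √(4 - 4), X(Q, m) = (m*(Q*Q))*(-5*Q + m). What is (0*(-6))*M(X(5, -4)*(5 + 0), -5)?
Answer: 0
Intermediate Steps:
X(Q, m) = m*Q²*(m - 5*Q) (X(Q, m) = (m*Q²)*(m - 5*Q) = m*Q²*(m - 5*Q))
M(b, K) = 0 (M(b, K) = √0 = 0)
(0*(-6))*M(X(5, -4)*(5 + 0), -5) = (0*(-6))*0 = 0*0 = 0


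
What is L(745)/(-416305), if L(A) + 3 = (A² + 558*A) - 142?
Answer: -194118/83261 ≈ -2.3314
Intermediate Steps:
L(A) = -145 + A² + 558*A (L(A) = -3 + ((A² + 558*A) - 142) = -3 + (-142 + A² + 558*A) = -145 + A² + 558*A)
L(745)/(-416305) = (-145 + 745² + 558*745)/(-416305) = (-145 + 555025 + 415710)*(-1/416305) = 970590*(-1/416305) = -194118/83261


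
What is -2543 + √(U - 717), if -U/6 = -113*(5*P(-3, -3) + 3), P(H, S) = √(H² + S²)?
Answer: -2543 + √(1317 + 10170*√2) ≈ -2417.7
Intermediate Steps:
U = 2034 + 10170*√2 (U = -(-678)*(5*√((-3)² + (-3)²) + 3) = -(-678)*(5*√(9 + 9) + 3) = -(-678)*(5*√18 + 3) = -(-678)*(5*(3*√2) + 3) = -(-678)*(15*√2 + 3) = -(-678)*(3 + 15*√2) = -6*(-339 - 1695*√2) = 2034 + 10170*√2 ≈ 16417.)
-2543 + √(U - 717) = -2543 + √((2034 + 10170*√2) - 717) = -2543 + √(1317 + 10170*√2)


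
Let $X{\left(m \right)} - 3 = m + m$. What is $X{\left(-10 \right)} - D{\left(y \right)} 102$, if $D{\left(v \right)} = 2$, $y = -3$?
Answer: $-221$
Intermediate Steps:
$X{\left(m \right)} = 3 + 2 m$ ($X{\left(m \right)} = 3 + \left(m + m\right) = 3 + 2 m$)
$X{\left(-10 \right)} - D{\left(y \right)} 102 = \left(3 + 2 \left(-10\right)\right) - 2 \cdot 102 = \left(3 - 20\right) - 204 = -17 - 204 = -221$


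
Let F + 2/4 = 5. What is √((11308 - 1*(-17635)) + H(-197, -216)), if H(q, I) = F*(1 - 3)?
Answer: √28934 ≈ 170.10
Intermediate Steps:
F = 9/2 (F = -½ + 5 = 9/2 ≈ 4.5000)
H(q, I) = -9 (H(q, I) = 9*(1 - 3)/2 = (9/2)*(-2) = -9)
√((11308 - 1*(-17635)) + H(-197, -216)) = √((11308 - 1*(-17635)) - 9) = √((11308 + 17635) - 9) = √(28943 - 9) = √28934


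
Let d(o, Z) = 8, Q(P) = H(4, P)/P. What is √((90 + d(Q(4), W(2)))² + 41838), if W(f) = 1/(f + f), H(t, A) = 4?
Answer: 17*√178 ≈ 226.81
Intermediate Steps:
Q(P) = 4/P
W(f) = 1/(2*f)
√((90 + d(Q(4), W(2)))² + 41838) = √((90 + 8)² + 41838) = √(98² + 41838) = √(9604 + 41838) = √51442 = 17*√178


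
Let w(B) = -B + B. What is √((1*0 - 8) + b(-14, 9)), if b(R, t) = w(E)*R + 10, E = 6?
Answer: √2 ≈ 1.4142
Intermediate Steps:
w(B) = 0
b(R, t) = 10 (b(R, t) = 0*R + 10 = 0 + 10 = 10)
√((1*0 - 8) + b(-14, 9)) = √((1*0 - 8) + 10) = √((0 - 8) + 10) = √(-8 + 10) = √2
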